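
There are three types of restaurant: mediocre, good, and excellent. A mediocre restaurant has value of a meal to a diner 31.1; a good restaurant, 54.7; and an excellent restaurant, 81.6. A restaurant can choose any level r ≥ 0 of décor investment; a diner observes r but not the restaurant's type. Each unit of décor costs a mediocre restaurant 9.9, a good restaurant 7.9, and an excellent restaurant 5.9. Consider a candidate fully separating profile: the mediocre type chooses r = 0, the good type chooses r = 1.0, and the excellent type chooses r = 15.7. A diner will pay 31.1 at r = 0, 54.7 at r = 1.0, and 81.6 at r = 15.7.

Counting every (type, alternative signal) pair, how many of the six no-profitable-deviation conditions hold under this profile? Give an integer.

3

Good (own payoff 54.7 − 7.9×1.0 = 46.8): to r=0 gives 31.1 → no gain ✓; to r=15.7 gives 81.6 − 7.9×15.7 = -42.43 → no gain ✓.
Excellent (own payoff 81.6 − 5.9×15.7 = -11.03): to r=0 gives 31.1 → profitable ✗; to r=1.0 gives 54.7 − 5.9×1.0 = 48.8 → profitable ✗.
Mediocre (own payoff 31.1): to r=1.0 gives 54.7 − 9.9×1.0 = 44.8 → profitable ✗; to r=15.7 gives 81.6 − 9.9×15.7 = -73.83 → no gain ✓.
3 of the 6 constraints hold; not an equilibrium.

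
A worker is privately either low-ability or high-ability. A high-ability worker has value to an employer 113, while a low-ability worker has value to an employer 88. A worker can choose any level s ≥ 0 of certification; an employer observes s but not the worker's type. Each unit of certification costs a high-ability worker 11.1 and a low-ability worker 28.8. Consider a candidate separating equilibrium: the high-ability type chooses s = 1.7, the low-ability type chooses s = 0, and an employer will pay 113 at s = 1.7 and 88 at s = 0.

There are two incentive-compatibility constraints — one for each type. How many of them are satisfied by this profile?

2

Low-ability type: stay at 0 → 88; mimic → 113 − 28.8 × 1.7 = 64.04. IC holds (88 ≥ 64.04).
High-ability type: signal → 113 − 11.1 × 1.7 = 94.13; deviate to 0 → 88. IC holds (94.13 ≥ 88).
2 of 2 constraints hold, so this is a separating equilibrium.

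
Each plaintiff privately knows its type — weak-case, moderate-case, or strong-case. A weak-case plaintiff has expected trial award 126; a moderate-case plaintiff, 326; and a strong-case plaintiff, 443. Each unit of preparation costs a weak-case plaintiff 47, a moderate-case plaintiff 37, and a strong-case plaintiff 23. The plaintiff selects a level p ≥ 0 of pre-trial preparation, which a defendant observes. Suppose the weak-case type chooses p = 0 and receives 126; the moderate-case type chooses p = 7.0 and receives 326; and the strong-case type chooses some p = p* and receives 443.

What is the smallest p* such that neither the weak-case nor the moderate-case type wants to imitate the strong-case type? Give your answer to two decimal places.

Moderate-case type (on-path payoff 326 − 37×7.0 = 67) won't mimic when 67 ≥ 443 − 37·p*, i.e. p* ≥ 10.16.
Weak-case type (on-path payoff 126) won't mimic when 126 ≥ 443 − 47·p*, i.e. p* ≥ 6.74.
Both must hold, so p* = max(6.74, 10.16) = 10.16. The moderate-case type's constraint binds.

10.16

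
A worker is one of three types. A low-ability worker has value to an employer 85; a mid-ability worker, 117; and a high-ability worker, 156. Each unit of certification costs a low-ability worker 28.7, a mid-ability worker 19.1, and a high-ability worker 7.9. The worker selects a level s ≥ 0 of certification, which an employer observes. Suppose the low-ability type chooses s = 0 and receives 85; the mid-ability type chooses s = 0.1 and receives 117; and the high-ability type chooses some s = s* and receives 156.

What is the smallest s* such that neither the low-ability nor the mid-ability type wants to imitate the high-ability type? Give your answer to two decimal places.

2.47

Low-ability type (on-path payoff 85) won't mimic when 85 ≥ 156 − 28.7·s*, i.e. s* ≥ 2.47.
Mid-ability type (on-path payoff 117 − 19.1×0.1 = 115.09) won't mimic when 115.09 ≥ 156 − 19.1·s*, i.e. s* ≥ 2.14.
Both must hold, so s* = max(2.47, 2.14) = 2.47. The low-ability type's constraint binds.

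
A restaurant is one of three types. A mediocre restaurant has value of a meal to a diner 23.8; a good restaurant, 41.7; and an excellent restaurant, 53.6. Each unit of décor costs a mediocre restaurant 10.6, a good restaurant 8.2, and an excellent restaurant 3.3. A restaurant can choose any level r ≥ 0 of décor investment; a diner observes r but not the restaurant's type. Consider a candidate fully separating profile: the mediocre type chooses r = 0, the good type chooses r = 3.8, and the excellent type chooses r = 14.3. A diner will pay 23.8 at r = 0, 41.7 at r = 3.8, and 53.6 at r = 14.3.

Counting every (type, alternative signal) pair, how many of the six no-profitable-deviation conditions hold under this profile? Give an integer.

3

Good (own payoff 41.7 − 8.2×3.8 = 10.54): to r=0 gives 23.8 → profitable ✗; to r=14.3 gives 53.6 − 8.2×14.3 = -63.66 → no gain ✓.
Mediocre (own payoff 23.8): to r=3.8 gives 41.7 − 10.6×3.8 = 1.42 → no gain ✓; to r=14.3 gives 53.6 − 10.6×14.3 = -97.98 → no gain ✓.
Excellent (own payoff 53.6 − 3.3×14.3 = 6.41): to r=0 gives 23.8 → profitable ✗; to r=3.8 gives 41.7 − 3.3×3.8 = 29.16 → profitable ✗.
3 of the 6 constraints hold; not an equilibrium.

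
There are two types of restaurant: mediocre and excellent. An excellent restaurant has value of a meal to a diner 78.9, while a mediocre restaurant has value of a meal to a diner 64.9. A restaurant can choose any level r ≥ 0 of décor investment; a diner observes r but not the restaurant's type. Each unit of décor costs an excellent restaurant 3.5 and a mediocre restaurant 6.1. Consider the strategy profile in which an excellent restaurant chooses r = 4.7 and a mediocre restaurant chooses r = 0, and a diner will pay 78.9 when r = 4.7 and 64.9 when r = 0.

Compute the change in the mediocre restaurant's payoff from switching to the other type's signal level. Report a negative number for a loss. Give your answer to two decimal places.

Playing r = 0 the mediocre restaurant receives 64.9.
Deviating to r = 4.7 brings payment 78.9 at cost 6.1 × 4.7 = 28.67, netting 50.23.
Gain from deviating: 50.23 − 64.9 = -14.67.
The gain is negative, so the mediocre type's incentive-compatibility constraint is satisfied.

-14.67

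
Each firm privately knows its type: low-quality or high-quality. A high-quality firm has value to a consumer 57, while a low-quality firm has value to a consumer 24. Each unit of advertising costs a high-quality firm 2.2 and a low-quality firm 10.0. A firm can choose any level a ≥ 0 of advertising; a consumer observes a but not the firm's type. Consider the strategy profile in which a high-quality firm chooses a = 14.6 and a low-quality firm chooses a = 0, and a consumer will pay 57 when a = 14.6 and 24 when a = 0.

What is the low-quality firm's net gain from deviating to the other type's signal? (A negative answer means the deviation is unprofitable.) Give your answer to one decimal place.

Playing a = 0 the low-quality firm receives 24.
Deviating to a = 14.6 brings payment 57 at cost 10.0 × 14.6 = 146, netting -89.
Gain from deviating: -89 − 24 = -113.0.
The gain is negative, so the low-quality type's incentive-compatibility constraint is satisfied.

-113.0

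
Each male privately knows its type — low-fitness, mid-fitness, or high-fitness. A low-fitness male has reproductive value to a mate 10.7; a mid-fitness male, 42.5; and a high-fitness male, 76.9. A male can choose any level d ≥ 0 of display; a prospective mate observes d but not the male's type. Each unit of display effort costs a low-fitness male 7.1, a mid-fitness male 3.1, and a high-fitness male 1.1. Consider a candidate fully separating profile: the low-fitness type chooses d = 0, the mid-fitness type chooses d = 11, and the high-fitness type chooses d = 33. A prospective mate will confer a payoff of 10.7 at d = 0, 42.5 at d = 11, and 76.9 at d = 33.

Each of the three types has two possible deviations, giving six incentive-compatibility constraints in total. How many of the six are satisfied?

High-fitness (own payoff 76.9 − 1.1×33 = 40.6): to d=0 gives 10.7 → no gain ✓; to d=11 gives 42.5 − 1.1×11 = 30.4 → no gain ✓.
Mid-fitness (own payoff 42.5 − 3.1×11 = 8.4): to d=0 gives 10.7 → profitable ✗; to d=33 gives 76.9 − 3.1×33 = -25.4 → no gain ✓.
Low-fitness (own payoff 10.7): to d=11 gives 42.5 − 7.1×11 = -35.6 → no gain ✓; to d=33 gives 76.9 − 7.1×33 = -157.4 → no gain ✓.
5 of the 6 constraints hold; not an equilibrium.

5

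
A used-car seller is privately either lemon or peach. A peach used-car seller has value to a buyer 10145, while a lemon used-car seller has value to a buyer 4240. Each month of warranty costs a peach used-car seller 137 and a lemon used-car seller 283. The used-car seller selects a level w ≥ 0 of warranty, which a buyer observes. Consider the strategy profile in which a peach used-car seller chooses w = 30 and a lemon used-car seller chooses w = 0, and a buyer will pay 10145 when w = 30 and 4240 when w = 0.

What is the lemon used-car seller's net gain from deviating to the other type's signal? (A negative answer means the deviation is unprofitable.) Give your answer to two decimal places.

Playing w = 0 the lemon used-car seller receives 4240.
Deviating to w = 30 brings payment 10145 at cost 283 × 30 = 8490, netting 1655.
Gain from deviating: 1655 − 4240 = -2585.00.
The gain is negative, so the lemon type's incentive-compatibility constraint is satisfied.

-2585.00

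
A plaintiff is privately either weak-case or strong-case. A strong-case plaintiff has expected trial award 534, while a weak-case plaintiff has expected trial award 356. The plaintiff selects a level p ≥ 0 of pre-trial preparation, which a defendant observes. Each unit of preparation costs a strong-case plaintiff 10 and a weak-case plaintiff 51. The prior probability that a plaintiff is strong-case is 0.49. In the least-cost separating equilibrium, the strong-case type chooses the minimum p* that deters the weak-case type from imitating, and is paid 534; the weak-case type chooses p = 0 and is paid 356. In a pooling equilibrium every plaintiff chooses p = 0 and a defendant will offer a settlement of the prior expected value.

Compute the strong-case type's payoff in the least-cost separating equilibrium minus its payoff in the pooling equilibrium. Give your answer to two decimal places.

Least-cost separating signal: p* solves 356 = 534 − 51·p*, so p* = (534 − 356)/51 ≈ 3.4902.
Strong-case type's separating payoff: 534 − 10 × p* = 534 − 10 × (534 − 356)/51 = 534 − 1780/51 ≈ 499.0980.
Pooling payoff: 0.49 × 534 + 0.51 × 356 = 443.22.
Difference: 499.0980 − 443.22 = 55.878, i.e. 55.88 to two decimal places.
The strong-case type prefers to separate.

55.88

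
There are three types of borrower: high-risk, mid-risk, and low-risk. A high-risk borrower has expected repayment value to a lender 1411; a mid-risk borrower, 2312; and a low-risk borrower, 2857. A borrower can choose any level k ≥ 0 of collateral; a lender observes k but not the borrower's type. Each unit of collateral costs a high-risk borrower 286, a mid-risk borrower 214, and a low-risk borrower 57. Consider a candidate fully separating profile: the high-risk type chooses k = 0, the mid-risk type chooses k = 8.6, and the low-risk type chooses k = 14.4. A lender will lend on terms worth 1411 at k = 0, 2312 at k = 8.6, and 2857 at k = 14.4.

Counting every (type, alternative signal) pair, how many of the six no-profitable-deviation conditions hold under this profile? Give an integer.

High-risk (own payoff 1411): to k=8.6 gives 2312 − 286×8.6 = -147.6 → no gain ✓; to k=14.4 gives 2857 − 286×14.4 = -1261.4 → no gain ✓.
Low-risk (own payoff 2857 − 57×14.4 = 2036.2): to k=0 gives 1411 → no gain ✓; to k=8.6 gives 2312 − 57×8.6 = 1821.8 → no gain ✓.
Mid-risk (own payoff 2312 − 214×8.6 = 471.6): to k=0 gives 1411 → profitable ✗; to k=14.4 gives 2857 − 214×14.4 = -224.6 → no gain ✓.
5 of the 6 constraints hold; not an equilibrium.

5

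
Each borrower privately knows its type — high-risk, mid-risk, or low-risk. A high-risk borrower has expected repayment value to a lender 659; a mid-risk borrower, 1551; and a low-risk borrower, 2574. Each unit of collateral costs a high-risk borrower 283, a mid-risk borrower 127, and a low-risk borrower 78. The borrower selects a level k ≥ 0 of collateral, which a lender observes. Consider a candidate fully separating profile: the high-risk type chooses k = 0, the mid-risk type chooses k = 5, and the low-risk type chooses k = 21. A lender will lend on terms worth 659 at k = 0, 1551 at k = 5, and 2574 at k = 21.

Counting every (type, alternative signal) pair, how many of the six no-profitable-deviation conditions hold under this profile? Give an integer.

High-risk (own payoff 659): to k=5 gives 1551 − 283×5 = 136 → no gain ✓; to k=21 gives 2574 − 283×21 = -3369 → no gain ✓.
Low-risk (own payoff 2574 − 78×21 = 936): to k=0 gives 659 → no gain ✓; to k=5 gives 1551 − 78×5 = 1161 → profitable ✗.
Mid-risk (own payoff 1551 − 127×5 = 916): to k=0 gives 659 → no gain ✓; to k=21 gives 2574 − 127×21 = -93 → no gain ✓.
5 of the 6 constraints hold; not an equilibrium.

5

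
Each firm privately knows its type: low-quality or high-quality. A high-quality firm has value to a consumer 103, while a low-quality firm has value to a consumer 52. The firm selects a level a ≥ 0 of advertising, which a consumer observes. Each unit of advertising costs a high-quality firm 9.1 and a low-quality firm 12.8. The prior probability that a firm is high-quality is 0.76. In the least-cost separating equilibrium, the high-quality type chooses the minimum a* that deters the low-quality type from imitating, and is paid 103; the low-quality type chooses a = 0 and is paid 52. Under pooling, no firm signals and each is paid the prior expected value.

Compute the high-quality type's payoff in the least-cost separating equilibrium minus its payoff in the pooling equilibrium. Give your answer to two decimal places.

Least-cost separating signal: a* solves 52 = 103 − 12.8·a*, so a* = (103 − 52)/12.8 ≈ 3.9844.
High-quality type's separating payoff: 103 − 9.1 × a* = 103 − 9.1 × (103 − 52)/12.8 = 103 − 464.1/12.8 ≈ 66.7422.
Pooling payoff: 0.76 × 103 + 0.24 × 52 = 90.76.
Difference: 66.7422 − 90.76 = -24.0178, i.e. -24.02 to two decimal places.
The high-quality type would prefer the pooling outcome.

-24.02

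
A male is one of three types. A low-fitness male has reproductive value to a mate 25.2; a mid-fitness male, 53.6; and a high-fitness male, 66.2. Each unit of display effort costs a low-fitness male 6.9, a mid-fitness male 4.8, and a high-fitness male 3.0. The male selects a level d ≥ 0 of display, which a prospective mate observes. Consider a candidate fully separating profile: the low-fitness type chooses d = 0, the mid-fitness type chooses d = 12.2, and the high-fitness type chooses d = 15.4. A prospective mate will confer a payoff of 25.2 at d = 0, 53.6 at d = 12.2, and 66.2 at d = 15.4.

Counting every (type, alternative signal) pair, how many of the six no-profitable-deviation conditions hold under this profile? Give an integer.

4

Mid-fitness (own payoff 53.6 − 4.8×12.2 = -4.96): to d=0 gives 25.2 → profitable ✗; to d=15.4 gives 66.2 − 4.8×15.4 = -7.72 → no gain ✓.
Low-fitness (own payoff 25.2): to d=12.2 gives 53.6 − 6.9×12.2 = -30.58 → no gain ✓; to d=15.4 gives 66.2 − 6.9×15.4 = -40.06 → no gain ✓.
High-fitness (own payoff 66.2 − 3.0×15.4 = 20): to d=0 gives 25.2 → profitable ✗; to d=12.2 gives 53.6 − 3.0×12.2 = 17 → no gain ✓.
4 of the 6 constraints hold; not an equilibrium.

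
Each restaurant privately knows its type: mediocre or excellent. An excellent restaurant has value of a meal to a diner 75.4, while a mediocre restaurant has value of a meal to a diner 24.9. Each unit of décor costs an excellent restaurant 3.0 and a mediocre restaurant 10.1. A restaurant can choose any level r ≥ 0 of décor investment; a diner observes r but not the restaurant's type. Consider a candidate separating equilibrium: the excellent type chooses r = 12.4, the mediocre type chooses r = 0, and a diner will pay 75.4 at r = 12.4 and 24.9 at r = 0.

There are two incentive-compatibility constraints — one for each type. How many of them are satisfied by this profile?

2

Excellent type: signal → 75.4 − 3.0 × 12.4 = 38.2; deviate to 0 → 24.9. IC holds (38.2 ≥ 24.9).
Mediocre type: stay at 0 → 24.9; mimic → 75.4 − 10.1 × 12.4 = -49.84. IC holds (24.9 ≥ -49.84).
2 of 2 constraints hold, so this is a separating equilibrium.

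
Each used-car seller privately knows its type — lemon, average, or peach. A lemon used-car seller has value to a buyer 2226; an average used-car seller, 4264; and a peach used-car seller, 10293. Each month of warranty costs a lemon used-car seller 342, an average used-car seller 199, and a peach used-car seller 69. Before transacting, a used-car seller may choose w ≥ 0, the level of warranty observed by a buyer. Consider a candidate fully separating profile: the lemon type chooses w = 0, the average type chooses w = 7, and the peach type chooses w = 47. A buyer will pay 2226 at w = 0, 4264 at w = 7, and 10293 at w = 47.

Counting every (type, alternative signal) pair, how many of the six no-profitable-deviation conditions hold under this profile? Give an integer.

6

Peach (own payoff 10293 − 69×47 = 7050): to w=0 gives 2226 → no gain ✓; to w=7 gives 4264 − 69×7 = 3781 → no gain ✓.
Lemon (own payoff 2226): to w=7 gives 4264 − 342×7 = 1870 → no gain ✓; to w=47 gives 10293 − 342×47 = -5781 → no gain ✓.
Average (own payoff 4264 − 199×7 = 2871): to w=0 gives 2226 → no gain ✓; to w=47 gives 10293 − 199×47 = 940 → no gain ✓.
6 of the 6 constraints hold; this profile is a separating equilibrium.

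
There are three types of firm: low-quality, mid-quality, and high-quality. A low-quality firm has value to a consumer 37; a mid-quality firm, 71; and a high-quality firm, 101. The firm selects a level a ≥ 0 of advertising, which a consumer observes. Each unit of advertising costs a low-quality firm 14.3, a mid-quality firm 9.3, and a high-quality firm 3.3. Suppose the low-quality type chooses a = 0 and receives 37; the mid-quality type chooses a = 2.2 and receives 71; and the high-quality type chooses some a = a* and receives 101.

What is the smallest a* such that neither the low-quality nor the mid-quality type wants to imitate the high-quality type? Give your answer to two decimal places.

Low-quality type (on-path payoff 37) won't mimic when 37 ≥ 101 − 14.3·a*, i.e. a* ≥ 4.48.
Mid-quality type (on-path payoff 71 − 9.3×2.2 = 50.54) won't mimic when 50.54 ≥ 101 − 9.3·a*, i.e. a* ≥ 5.43.
Both must hold, so a* = max(4.48, 5.43) = 5.43. The mid-quality type's constraint binds.

5.43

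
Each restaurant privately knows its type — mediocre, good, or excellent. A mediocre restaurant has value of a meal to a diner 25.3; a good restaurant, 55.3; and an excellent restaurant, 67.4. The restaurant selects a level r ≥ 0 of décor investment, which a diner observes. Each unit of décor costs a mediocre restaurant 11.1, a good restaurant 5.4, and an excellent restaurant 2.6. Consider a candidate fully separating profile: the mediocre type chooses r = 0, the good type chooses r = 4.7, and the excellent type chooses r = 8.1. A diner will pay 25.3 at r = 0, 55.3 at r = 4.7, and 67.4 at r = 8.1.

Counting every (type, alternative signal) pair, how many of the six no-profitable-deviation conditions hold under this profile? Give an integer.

6

Good (own payoff 55.3 − 5.4×4.7 = 29.92): to r=0 gives 25.3 → no gain ✓; to r=8.1 gives 67.4 − 5.4×8.1 = 23.66 → no gain ✓.
Excellent (own payoff 67.4 − 2.6×8.1 = 46.34): to r=0 gives 25.3 → no gain ✓; to r=4.7 gives 55.3 − 2.6×4.7 = 43.08 → no gain ✓.
Mediocre (own payoff 25.3): to r=4.7 gives 55.3 − 11.1×4.7 = 3.13 → no gain ✓; to r=8.1 gives 67.4 − 11.1×8.1 = -22.51 → no gain ✓.
6 of the 6 constraints hold; this profile is a separating equilibrium.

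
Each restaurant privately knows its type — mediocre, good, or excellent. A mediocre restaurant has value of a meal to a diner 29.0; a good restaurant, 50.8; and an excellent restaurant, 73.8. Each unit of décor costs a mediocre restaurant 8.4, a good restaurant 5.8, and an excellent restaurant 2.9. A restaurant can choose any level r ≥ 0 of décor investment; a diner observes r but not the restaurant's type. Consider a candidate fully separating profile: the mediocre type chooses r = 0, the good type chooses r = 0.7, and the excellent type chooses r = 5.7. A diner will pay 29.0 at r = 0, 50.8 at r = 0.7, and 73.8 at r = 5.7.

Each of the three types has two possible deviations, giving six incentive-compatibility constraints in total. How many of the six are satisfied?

Excellent (own payoff 73.8 − 2.9×5.7 = 57.27): to r=0 gives 29.0 → no gain ✓; to r=0.7 gives 50.8 − 2.9×0.7 = 48.77 → no gain ✓.
Good (own payoff 50.8 − 5.8×0.7 = 46.74): to r=0 gives 29.0 → no gain ✓; to r=5.7 gives 73.8 − 5.8×5.7 = 40.74 → no gain ✓.
Mediocre (own payoff 29.0): to r=0.7 gives 50.8 − 8.4×0.7 = 44.92 → profitable ✗; to r=5.7 gives 73.8 − 8.4×5.7 = 25.92 → no gain ✓.
5 of the 6 constraints hold; not an equilibrium.

5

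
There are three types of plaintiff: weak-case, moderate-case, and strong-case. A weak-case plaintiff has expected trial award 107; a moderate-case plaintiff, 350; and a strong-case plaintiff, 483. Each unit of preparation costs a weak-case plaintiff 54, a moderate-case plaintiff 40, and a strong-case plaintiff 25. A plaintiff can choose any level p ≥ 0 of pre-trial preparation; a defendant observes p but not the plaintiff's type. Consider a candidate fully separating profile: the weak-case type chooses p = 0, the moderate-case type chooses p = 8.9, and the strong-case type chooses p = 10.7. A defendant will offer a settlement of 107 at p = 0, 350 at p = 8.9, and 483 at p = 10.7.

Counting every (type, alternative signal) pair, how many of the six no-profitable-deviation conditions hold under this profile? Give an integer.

4

Weak-case (own payoff 107): to p=8.9 gives 350 − 54×8.9 = -130.6 → no gain ✓; to p=10.7 gives 483 − 54×10.7 = -94.8 → no gain ✓.
Strong-case (own payoff 483 − 25×10.7 = 215.5): to p=0 gives 107 → no gain ✓; to p=8.9 gives 350 − 25×8.9 = 127.5 → no gain ✓.
Moderate-case (own payoff 350 − 40×8.9 = -6): to p=0 gives 107 → profitable ✗; to p=10.7 gives 483 − 40×10.7 = 55 → profitable ✗.
4 of the 6 constraints hold; not an equilibrium.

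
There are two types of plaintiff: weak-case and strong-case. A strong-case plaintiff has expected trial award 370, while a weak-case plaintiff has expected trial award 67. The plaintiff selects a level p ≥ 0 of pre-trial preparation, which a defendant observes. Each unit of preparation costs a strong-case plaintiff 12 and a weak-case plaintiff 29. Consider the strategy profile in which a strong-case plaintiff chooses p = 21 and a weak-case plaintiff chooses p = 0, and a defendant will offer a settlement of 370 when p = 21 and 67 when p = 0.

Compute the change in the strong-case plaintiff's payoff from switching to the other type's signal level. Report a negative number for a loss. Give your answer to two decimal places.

-51.00

Playing p = 21 the strong-case plaintiff receives 370 − 12 × 21 = 118.
Deviating to p = 0 yields 67 instead.
Gain from deviating: 67 − 118 = -51.00.
The gain is negative, so the strong-case type's incentive-compatibility constraint is satisfied.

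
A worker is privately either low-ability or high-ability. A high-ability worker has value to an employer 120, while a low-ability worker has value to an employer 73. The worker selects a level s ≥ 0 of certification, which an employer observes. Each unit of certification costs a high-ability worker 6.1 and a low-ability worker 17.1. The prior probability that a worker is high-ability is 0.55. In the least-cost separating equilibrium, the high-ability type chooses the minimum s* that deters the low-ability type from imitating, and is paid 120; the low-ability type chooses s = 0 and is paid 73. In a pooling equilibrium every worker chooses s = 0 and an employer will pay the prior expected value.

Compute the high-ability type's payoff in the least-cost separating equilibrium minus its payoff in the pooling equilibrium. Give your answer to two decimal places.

4.38

Least-cost separating signal: s* solves 73 = 120 − 17.1·s*, so s* = (120 − 73)/17.1 ≈ 2.7485.
High-ability type's separating payoff: 120 − 6.1 × s* = 120 − 6.1 × (120 − 73)/17.1 = 120 − 286.7/17.1 ≈ 103.2339.
Pooling payoff: 0.55 × 120 + 0.45 × 73 = 98.85.
Difference: 103.2339 − 98.85 = 4.3839, i.e. 4.38 to two decimal places.
The high-ability type prefers to separate.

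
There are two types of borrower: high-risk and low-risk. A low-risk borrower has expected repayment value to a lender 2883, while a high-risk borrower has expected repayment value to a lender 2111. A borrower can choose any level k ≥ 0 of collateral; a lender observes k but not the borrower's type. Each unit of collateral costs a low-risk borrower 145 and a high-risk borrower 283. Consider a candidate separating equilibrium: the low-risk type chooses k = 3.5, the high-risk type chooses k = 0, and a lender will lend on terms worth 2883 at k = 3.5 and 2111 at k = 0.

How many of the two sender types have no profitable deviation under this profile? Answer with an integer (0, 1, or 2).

High-risk type: stay at 0 → 2111; mimic → 2883 − 283 × 3.5 = 1892.5. IC holds (2111 ≥ 1892.5).
Low-risk type: signal → 2883 − 145 × 3.5 = 2375.5; deviate to 0 → 2111. IC holds (2375.5 ≥ 2111).
2 of 2 constraints hold, so this is a separating equilibrium.

2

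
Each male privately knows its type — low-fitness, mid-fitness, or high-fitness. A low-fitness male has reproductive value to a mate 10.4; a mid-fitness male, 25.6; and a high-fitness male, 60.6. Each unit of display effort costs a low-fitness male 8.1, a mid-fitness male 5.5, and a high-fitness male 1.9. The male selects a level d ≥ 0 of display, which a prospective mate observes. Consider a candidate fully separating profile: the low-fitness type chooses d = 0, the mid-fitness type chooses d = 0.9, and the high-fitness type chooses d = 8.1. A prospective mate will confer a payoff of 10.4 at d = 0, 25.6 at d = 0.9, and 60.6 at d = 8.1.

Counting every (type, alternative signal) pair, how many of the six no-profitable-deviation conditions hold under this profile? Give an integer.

5

High-fitness (own payoff 60.6 − 1.9×8.1 = 45.21): to d=0 gives 10.4 → no gain ✓; to d=0.9 gives 25.6 − 1.9×0.9 = 23.89 → no gain ✓.
Low-fitness (own payoff 10.4): to d=0.9 gives 25.6 − 8.1×0.9 = 18.31 → profitable ✗; to d=8.1 gives 60.6 − 8.1×8.1 = -5.01 → no gain ✓.
Mid-fitness (own payoff 25.6 − 5.5×0.9 = 20.65): to d=0 gives 10.4 → no gain ✓; to d=8.1 gives 60.6 − 5.5×8.1 = 16.05 → no gain ✓.
5 of the 6 constraints hold; not an equilibrium.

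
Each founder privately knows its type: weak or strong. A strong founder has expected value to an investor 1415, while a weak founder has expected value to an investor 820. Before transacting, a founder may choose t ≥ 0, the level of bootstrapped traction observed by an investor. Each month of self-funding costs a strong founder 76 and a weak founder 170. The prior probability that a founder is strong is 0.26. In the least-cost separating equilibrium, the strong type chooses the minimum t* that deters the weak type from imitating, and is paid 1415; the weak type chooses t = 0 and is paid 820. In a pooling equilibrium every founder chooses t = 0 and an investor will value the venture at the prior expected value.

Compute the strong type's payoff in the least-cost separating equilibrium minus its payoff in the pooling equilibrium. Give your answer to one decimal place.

Least-cost separating signal: t* solves 820 = 1415 − 170·t*, so t* = (1415 − 820)/170 = 3.5.
Strong type's separating payoff: 1415 − 76 × t* = 1415 − 76 × (1415 − 820)/170 = 1415 − 45220/170 = 1149.
Pooling payoff: 0.26 × 1415 + 0.74 × 820 = 974.7.
Difference: 1149 − 974.7 = 174.3.
The strong type prefers to separate.

174.3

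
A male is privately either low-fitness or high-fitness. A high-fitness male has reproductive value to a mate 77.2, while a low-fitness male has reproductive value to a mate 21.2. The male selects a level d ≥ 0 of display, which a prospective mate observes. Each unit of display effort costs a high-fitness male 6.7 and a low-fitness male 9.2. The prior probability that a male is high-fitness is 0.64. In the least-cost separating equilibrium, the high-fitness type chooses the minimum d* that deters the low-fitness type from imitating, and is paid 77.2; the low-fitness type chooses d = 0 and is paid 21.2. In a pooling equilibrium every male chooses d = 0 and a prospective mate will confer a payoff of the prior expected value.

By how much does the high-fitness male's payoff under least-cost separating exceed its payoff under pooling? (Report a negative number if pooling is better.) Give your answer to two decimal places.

Least-cost separating signal: d* solves 21.2 = 77.2 − 9.2·d*, so d* = (77.2 − 21.2)/9.2 ≈ 6.0870.
High-fitness type's separating payoff: 77.2 − 6.7 × d* = 77.2 − 6.7 × (77.2 − 21.2)/9.2 = 77.2 − 375.2/9.2 ≈ 36.4174.
Pooling payoff: 0.64 × 77.2 + 0.36 × 21.2 = 57.04.
Difference: 36.4174 − 57.04 = -20.6226, i.e. -20.62 to two decimal places.
The high-fitness type would prefer the pooling outcome.

-20.62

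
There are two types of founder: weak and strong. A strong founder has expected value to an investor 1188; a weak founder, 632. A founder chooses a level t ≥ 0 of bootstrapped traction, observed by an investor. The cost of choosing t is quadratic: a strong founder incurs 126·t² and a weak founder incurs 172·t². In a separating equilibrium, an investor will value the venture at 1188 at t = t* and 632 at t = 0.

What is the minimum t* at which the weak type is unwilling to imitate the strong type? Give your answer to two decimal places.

The weak type at t = 0 receives 632; imitating at t* yields 1188 − 172·t*².
Indifference: 632 = 1188 − 172·t*², so t*² = (1188 − 632) / 172 ≈ 3.2326.
t* = √3.2326 ≈ 1.80.

1.80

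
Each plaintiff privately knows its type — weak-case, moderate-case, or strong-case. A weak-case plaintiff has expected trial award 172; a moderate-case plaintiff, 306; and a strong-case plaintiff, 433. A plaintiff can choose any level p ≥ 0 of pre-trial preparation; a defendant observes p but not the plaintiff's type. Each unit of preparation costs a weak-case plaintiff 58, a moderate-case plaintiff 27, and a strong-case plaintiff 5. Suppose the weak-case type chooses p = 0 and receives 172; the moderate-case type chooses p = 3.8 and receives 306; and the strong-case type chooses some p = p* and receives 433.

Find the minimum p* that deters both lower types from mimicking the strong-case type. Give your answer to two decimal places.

8.50

Weak-case type (on-path payoff 172) won't mimic when 172 ≥ 433 − 58·p*, i.e. p* ≥ 4.50.
Moderate-case type (on-path payoff 306 − 27×3.8 = 203.4) won't mimic when 203.4 ≥ 433 − 27·p*, i.e. p* ≥ 8.50.
Both must hold, so p* = max(4.50, 8.50) = 8.50. The moderate-case type's constraint binds.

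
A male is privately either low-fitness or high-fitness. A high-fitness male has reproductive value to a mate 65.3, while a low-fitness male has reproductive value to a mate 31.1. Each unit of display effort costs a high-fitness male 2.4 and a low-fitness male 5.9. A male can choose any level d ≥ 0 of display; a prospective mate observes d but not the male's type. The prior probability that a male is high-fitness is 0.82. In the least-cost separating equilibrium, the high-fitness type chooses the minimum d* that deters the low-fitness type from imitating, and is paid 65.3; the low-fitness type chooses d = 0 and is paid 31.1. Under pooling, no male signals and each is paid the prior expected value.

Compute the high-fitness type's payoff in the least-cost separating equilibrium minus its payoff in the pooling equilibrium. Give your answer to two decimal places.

Least-cost separating signal: d* solves 31.1 = 65.3 − 5.9·d*, so d* = (65.3 − 31.1)/5.9 ≈ 5.7966.
High-fitness type's separating payoff: 65.3 − 2.4 × d* = 65.3 − 2.4 × (65.3 − 31.1)/5.9 = 65.3 − 82.08/5.9 ≈ 51.3881.
Pooling payoff: 0.82 × 65.3 + 0.18 × 31.1 = 59.144.
Difference: 51.3881 − 59.144 = -7.7559, i.e. -7.76 to two decimal places.
The high-fitness type would prefer the pooling outcome.

-7.76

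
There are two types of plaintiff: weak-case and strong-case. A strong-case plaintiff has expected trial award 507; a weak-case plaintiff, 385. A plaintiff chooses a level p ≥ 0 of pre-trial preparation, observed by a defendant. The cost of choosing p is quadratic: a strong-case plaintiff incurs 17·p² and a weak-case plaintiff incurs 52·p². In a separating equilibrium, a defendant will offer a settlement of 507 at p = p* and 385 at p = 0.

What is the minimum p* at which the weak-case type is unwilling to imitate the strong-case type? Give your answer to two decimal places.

The weak-case type at p = 0 receives 385; imitating at p* yields 507 − 52·p*².
Indifference: 385 = 507 − 52·p*², so p*² = (507 − 385) / 52 ≈ 2.3462.
p* = √2.3462 ≈ 1.53.

1.53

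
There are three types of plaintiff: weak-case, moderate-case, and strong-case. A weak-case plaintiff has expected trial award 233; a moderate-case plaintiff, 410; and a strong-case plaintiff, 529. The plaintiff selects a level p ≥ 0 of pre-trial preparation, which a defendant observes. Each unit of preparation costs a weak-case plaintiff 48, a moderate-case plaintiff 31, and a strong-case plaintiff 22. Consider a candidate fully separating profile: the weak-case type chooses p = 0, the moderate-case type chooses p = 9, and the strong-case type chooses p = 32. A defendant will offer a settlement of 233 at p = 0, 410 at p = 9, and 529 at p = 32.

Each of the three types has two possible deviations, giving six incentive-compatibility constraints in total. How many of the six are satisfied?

3

Strong-case (own payoff 529 − 22×32 = -175): to p=0 gives 233 → profitable ✗; to p=9 gives 410 − 22×9 = 212 → profitable ✗.
Weak-case (own payoff 233): to p=9 gives 410 − 48×9 = -22 → no gain ✓; to p=32 gives 529 − 48×32 = -1007 → no gain ✓.
Moderate-case (own payoff 410 − 31×9 = 131): to p=0 gives 233 → profitable ✗; to p=32 gives 529 − 31×32 = -463 → no gain ✓.
3 of the 6 constraints hold; not an equilibrium.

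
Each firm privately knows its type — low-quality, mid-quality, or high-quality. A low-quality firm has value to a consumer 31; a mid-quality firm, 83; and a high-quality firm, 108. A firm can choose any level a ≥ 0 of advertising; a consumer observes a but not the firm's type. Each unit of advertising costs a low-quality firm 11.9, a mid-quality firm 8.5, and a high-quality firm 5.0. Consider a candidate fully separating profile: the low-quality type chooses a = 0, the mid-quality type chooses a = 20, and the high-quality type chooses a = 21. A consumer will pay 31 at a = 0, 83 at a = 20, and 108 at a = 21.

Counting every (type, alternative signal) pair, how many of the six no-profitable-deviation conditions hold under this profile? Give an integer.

Mid-quality (own payoff 83 − 8.5×20 = -87): to a=0 gives 31 → profitable ✗; to a=21 gives 108 − 8.5×21 = -70.5 → profitable ✗.
High-quality (own payoff 108 − 5.0×21 = 3): to a=0 gives 31 → profitable ✗; to a=20 gives 83 − 5.0×20 = -17 → no gain ✓.
Low-quality (own payoff 31): to a=20 gives 83 − 11.9×20 = -155 → no gain ✓; to a=21 gives 108 − 11.9×21 = -141.9 → no gain ✓.
3 of the 6 constraints hold; not an equilibrium.

3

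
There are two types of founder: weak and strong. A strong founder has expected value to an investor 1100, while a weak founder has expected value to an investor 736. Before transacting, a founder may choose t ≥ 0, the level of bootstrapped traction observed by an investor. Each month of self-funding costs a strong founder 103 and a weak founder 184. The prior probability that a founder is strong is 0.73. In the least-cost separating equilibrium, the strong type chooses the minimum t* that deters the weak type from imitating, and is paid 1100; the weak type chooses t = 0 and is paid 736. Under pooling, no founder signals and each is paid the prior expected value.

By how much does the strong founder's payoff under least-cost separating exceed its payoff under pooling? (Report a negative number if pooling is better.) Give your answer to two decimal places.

-105.48

Least-cost separating signal: t* solves 736 = 1100 − 184·t*, so t* = (1100 − 736)/184 ≈ 1.9783.
Strong type's separating payoff: 1100 − 103 × t* = 1100 − 103 × (1100 − 736)/184 = 1100 − 37492/184 ≈ 896.2391.
Pooling payoff: 0.73 × 1100 + 0.27 × 736 = 1001.72.
Difference: 896.2391 − 1001.72 = -105.4809, i.e. -105.48 to two decimal places.
The strong type would prefer the pooling outcome.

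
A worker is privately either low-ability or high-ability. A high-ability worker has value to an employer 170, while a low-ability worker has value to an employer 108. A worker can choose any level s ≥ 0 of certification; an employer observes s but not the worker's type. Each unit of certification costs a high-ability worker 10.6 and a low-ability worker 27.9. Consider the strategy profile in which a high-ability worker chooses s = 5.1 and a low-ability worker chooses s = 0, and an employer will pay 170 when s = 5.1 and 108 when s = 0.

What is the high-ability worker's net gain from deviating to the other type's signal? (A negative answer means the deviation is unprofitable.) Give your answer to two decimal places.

Playing s = 5.1 the high-ability worker receives 170 − 10.6 × 5.1 = 115.94.
Deviating to s = 0 yields 108 instead.
Gain from deviating: 108 − 115.94 = -7.94.
The gain is negative, so the high-ability type's incentive-compatibility constraint is satisfied.

-7.94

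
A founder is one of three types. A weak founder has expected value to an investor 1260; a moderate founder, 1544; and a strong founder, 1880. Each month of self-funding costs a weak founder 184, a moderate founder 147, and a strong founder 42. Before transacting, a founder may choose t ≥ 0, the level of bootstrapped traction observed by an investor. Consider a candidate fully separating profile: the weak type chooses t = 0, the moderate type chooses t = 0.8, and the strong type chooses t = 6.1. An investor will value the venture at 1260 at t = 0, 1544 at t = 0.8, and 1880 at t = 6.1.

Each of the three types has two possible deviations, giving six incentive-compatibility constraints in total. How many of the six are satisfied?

5

Moderate (own payoff 1544 − 147×0.8 = 1426.4): to t=0 gives 1260 → no gain ✓; to t=6.1 gives 1880 − 147×6.1 = 983.3 → no gain ✓.
Strong (own payoff 1880 − 42×6.1 = 1623.8): to t=0 gives 1260 → no gain ✓; to t=0.8 gives 1544 − 42×0.8 = 1510.4 → no gain ✓.
Weak (own payoff 1260): to t=0.8 gives 1544 − 184×0.8 = 1396.8 → profitable ✗; to t=6.1 gives 1880 − 184×6.1 = 757.6 → no gain ✓.
5 of the 6 constraints hold; not an equilibrium.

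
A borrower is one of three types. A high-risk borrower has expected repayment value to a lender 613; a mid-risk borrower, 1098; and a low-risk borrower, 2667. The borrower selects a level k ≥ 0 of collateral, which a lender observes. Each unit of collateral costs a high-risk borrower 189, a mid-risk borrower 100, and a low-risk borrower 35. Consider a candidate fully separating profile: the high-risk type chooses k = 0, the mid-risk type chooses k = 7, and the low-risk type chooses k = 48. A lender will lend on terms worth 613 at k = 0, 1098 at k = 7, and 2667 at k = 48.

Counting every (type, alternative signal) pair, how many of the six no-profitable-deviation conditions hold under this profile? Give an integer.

High-risk (own payoff 613): to k=7 gives 1098 − 189×7 = -225 → no gain ✓; to k=48 gives 2667 − 189×48 = -6405 → no gain ✓.
Low-risk (own payoff 2667 − 35×48 = 987): to k=0 gives 613 → no gain ✓; to k=7 gives 1098 − 35×7 = 853 → no gain ✓.
Mid-risk (own payoff 1098 − 100×7 = 398): to k=0 gives 613 → profitable ✗; to k=48 gives 2667 − 100×48 = -2133 → no gain ✓.
5 of the 6 constraints hold; not an equilibrium.

5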